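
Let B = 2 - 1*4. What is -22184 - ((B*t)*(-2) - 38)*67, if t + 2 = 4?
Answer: -20174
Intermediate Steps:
t = 2 (t = -2 + 4 = 2)
B = -2 (B = 2 - 4 = -2)
-22184 - ((B*t)*(-2) - 38)*67 = -22184 - (-2*2*(-2) - 38)*67 = -22184 - (-4*(-2) - 38)*67 = -22184 - (8 - 38)*67 = -22184 - (-30)*67 = -22184 - 1*(-2010) = -22184 + 2010 = -20174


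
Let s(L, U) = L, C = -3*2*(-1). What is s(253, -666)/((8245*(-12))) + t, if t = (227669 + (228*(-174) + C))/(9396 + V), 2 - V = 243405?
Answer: -18660220591/23152652580 ≈ -0.80596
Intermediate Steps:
V = -243403 (V = 2 - 1*243405 = 2 - 243405 = -243403)
C = 6 (C = -6*(-1) = 6)
t = -188003/234007 (t = (227669 + (228*(-174) + 6))/(9396 - 243403) = (227669 + (-39672 + 6))/(-234007) = (227669 - 39666)*(-1/234007) = 188003*(-1/234007) = -188003/234007 ≈ -0.80341)
s(253, -666)/((8245*(-12))) + t = 253/((8245*(-12))) - 188003/234007 = 253/(-98940) - 188003/234007 = 253*(-1/98940) - 188003/234007 = -253/98940 - 188003/234007 = -18660220591/23152652580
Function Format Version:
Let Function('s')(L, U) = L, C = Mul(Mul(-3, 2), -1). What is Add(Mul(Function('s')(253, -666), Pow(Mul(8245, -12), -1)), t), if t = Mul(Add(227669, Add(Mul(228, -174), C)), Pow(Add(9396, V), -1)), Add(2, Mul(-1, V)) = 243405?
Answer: Rational(-18660220591, 23152652580) ≈ -0.80596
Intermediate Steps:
V = -243403 (V = Add(2, Mul(-1, 243405)) = Add(2, -243405) = -243403)
C = 6 (C = Mul(-6, -1) = 6)
t = Rational(-188003, 234007) (t = Mul(Add(227669, Add(Mul(228, -174), 6)), Pow(Add(9396, -243403), -1)) = Mul(Add(227669, Add(-39672, 6)), Pow(-234007, -1)) = Mul(Add(227669, -39666), Rational(-1, 234007)) = Mul(188003, Rational(-1, 234007)) = Rational(-188003, 234007) ≈ -0.80341)
Add(Mul(Function('s')(253, -666), Pow(Mul(8245, -12), -1)), t) = Add(Mul(253, Pow(Mul(8245, -12), -1)), Rational(-188003, 234007)) = Add(Mul(253, Pow(-98940, -1)), Rational(-188003, 234007)) = Add(Mul(253, Rational(-1, 98940)), Rational(-188003, 234007)) = Add(Rational(-253, 98940), Rational(-188003, 234007)) = Rational(-18660220591, 23152652580)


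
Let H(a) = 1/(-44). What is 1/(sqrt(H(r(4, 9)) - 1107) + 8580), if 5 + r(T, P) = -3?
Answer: 377520/3239170309 - 2*I*sqrt(535799)/3239170309 ≈ 0.00011655 - 4.5196e-7*I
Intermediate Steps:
r(T, P) = -8 (r(T, P) = -5 - 3 = -8)
H(a) = -1/44
1/(sqrt(H(r(4, 9)) - 1107) + 8580) = 1/(sqrt(-1/44 - 1107) + 8580) = 1/(sqrt(-48709/44) + 8580) = 1/(I*sqrt(535799)/22 + 8580) = 1/(8580 + I*sqrt(535799)/22)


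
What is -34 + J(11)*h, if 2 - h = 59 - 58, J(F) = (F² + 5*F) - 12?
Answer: 130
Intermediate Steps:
J(F) = -12 + F² + 5*F
h = 1 (h = 2 - (59 - 58) = 2 - 1*1 = 2 - 1 = 1)
-34 + J(11)*h = -34 + (-12 + 11² + 5*11)*1 = -34 + (-12 + 121 + 55)*1 = -34 + 164*1 = -34 + 164 = 130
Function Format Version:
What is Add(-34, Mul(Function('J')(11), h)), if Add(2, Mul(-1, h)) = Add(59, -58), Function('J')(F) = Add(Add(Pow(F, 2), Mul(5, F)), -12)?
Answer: 130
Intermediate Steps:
Function('J')(F) = Add(-12, Pow(F, 2), Mul(5, F))
h = 1 (h = Add(2, Mul(-1, Add(59, -58))) = Add(2, Mul(-1, 1)) = Add(2, -1) = 1)
Add(-34, Mul(Function('J')(11), h)) = Add(-34, Mul(Add(-12, Pow(11, 2), Mul(5, 11)), 1)) = Add(-34, Mul(Add(-12, 121, 55), 1)) = Add(-34, Mul(164, 1)) = Add(-34, 164) = 130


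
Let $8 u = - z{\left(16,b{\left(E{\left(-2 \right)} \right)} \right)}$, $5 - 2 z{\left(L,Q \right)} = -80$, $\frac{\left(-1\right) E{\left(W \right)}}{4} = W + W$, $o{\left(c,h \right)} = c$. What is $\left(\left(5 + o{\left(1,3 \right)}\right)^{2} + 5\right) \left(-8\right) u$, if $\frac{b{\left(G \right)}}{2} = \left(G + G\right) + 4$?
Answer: $\frac{3485}{2} \approx 1742.5$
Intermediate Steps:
$E{\left(W \right)} = - 8 W$ ($E{\left(W \right)} = - 4 \left(W + W\right) = - 4 \cdot 2 W = - 8 W$)
$b{\left(G \right)} = 8 + 4 G$ ($b{\left(G \right)} = 2 \left(\left(G + G\right) + 4\right) = 2 \left(2 G + 4\right) = 2 \left(4 + 2 G\right) = 8 + 4 G$)
$z{\left(L,Q \right)} = \frac{85}{2}$ ($z{\left(L,Q \right)} = \frac{5}{2} - -40 = \frac{5}{2} + 40 = \frac{85}{2}$)
$u = - \frac{85}{16}$ ($u = \frac{\left(-1\right) \frac{85}{2}}{8} = \frac{1}{8} \left(- \frac{85}{2}\right) = - \frac{85}{16} \approx -5.3125$)
$\left(\left(5 + o{\left(1,3 \right)}\right)^{2} + 5\right) \left(-8\right) u = \left(\left(5 + 1\right)^{2} + 5\right) \left(-8\right) \left(- \frac{85}{16}\right) = \left(6^{2} + 5\right) \left(-8\right) \left(- \frac{85}{16}\right) = \left(36 + 5\right) \left(-8\right) \left(- \frac{85}{16}\right) = 41 \left(-8\right) \left(- \frac{85}{16}\right) = \left(-328\right) \left(- \frac{85}{16}\right) = \frac{3485}{2}$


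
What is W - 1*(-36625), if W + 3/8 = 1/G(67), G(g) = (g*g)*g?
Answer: 88122656719/2406104 ≈ 36625.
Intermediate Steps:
G(g) = g³ (G(g) = g²*g = g³)
W = -902281/2406104 (W = -3/8 + 1/(67³) = -3/8 + 1/300763 = -902281/2406104 ≈ -0.37500)
W - 1*(-36625) = -902281/2406104 - 1*(-36625) = -902281/2406104 + 36625 = 88122656719/2406104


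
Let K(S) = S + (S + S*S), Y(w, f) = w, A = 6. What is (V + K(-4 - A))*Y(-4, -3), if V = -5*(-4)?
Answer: -400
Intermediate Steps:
V = 20
K(S) = S² + 2*S (K(S) = S + (S + S²) = S² + 2*S)
(V + K(-4 - A))*Y(-4, -3) = (20 + (-4 - 1*6)*(2 + (-4 - 1*6)))*(-4) = (20 + (-4 - 6)*(2 + (-4 - 6)))*(-4) = (20 - 10*(2 - 10))*(-4) = (20 - 10*(-8))*(-4) = (20 + 80)*(-4) = 100*(-4) = -400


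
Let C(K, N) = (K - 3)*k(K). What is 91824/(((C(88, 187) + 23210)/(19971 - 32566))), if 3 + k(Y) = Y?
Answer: -77101552/2029 ≈ -38000.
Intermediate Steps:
k(Y) = -3 + Y
C(K, N) = (-3 + K)² (C(K, N) = (K - 3)*(-3 + K) = (-3 + K)*(-3 + K) = (-3 + K)²)
91824/(((C(88, 187) + 23210)/(19971 - 32566))) = 91824/((((-3 + 88)² + 23210)/(19971 - 32566))) = 91824/(((85² + 23210)/(-12595))) = 91824/(((7225 + 23210)*(-1/12595))) = 91824/((30435*(-1/12595))) = 91824/(-6087/2519) = 91824*(-2519/6087) = -77101552/2029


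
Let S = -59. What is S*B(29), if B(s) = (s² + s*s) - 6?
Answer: -98884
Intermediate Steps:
B(s) = -6 + 2*s² (B(s) = (s² + s²) - 6 = 2*s² - 6 = -6 + 2*s²)
S*B(29) = -59*(-6 + 2*29²) = -59*(-6 + 2*841) = -59*(-6 + 1682) = -59*1676 = -98884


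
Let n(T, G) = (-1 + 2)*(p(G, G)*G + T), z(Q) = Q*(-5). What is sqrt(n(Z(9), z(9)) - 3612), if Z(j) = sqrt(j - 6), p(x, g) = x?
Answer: sqrt(-1587 + sqrt(3)) ≈ 39.815*I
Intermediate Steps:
z(Q) = -5*Q
Z(j) = sqrt(-6 + j)
n(T, G) = T + G**2 (n(T, G) = (-1 + 2)*(G*G + T) = 1*(G**2 + T) = 1*(T + G**2) = T + G**2)
sqrt(n(Z(9), z(9)) - 3612) = sqrt((sqrt(-6 + 9) + (-5*9)**2) - 3612) = sqrt((sqrt(3) + (-45)**2) - 3612) = sqrt((sqrt(3) + 2025) - 3612) = sqrt((2025 + sqrt(3)) - 3612) = sqrt(-1587 + sqrt(3))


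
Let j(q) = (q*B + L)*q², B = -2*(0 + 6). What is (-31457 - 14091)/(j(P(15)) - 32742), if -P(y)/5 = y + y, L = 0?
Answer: -22774/20233629 ≈ -0.0011256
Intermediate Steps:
B = -12 (B = -2*6 = -12)
P(y) = -10*y (P(y) = -5*(y + y) = -10*y)
j(q) = -12*q³ (j(q) = (q*(-12) + 0)*q² = (-12*q + 0)*q² = (-12*q)*q² = -12*q³)
(-31457 - 14091)/(j(P(15)) - 32742) = (-31457 - 14091)/(-12*(-10*15)³ - 32742) = -45548/(-12*(-150)³ - 32742) = -45548/(-12*(-3375000) - 32742) = -45548/(40500000 - 32742) = -45548/40467258 = -45548*1/40467258 = -22774/20233629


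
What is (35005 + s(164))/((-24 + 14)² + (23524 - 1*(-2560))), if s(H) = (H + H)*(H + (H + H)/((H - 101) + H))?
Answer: 20264503/5943768 ≈ 3.4094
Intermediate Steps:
s(H) = 2*H*(H + 2*H/(-101 + 2*H)) (s(H) = (2*H)*(H + (2*H)/((-101 + H) + H)) = (2*H)*(H + (2*H)/(-101 + 2*H)) = (2*H)*(H + 2*H/(-101 + 2*H)) = 2*H*(H + 2*H/(-101 + 2*H)))
(35005 + s(164))/((-24 + 14)² + (23524 - 1*(-2560))) = (35005 + 164²*(-198 + 4*164)/(-101 + 2*164))/((-24 + 14)² + (23524 - 1*(-2560))) = (35005 + 26896*(-198 + 656)/(-101 + 328))/((-10)² + (23524 + 2560)) = (35005 + 26896*458/227)/(100 + 26084) = (35005 + 26896*(1/227)*458)/26184 = (35005 + 12318368/227)*(1/26184) = (20264503/227)*(1/26184) = 20264503/5943768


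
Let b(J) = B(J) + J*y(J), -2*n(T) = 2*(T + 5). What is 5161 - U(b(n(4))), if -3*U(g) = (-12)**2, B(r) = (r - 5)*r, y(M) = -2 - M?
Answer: 5209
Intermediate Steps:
n(T) = -5 - T (n(T) = -(T + 5) = -(5 + T) = -(10 + 2*T)/2 = -5 - T)
B(r) = r*(-5 + r) (B(r) = (-5 + r)*r = r*(-5 + r))
b(J) = J*(-5 + J) + J*(-2 - J)
U(g) = -48 (U(g) = -1/3*(-12)**2 = -1/3*144 = -48)
5161 - U(b(n(4))) = 5161 - 1*(-48) = 5161 + 48 = 5209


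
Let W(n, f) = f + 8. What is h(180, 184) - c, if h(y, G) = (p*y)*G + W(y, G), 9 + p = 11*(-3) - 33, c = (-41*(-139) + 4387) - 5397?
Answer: -2488497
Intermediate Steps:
W(n, f) = 8 + f
c = 4689 (c = (5699 + 4387) - 5397 = 10086 - 5397 = 4689)
p = -75 (p = -9 + (11*(-3) - 33) = -9 + (-33 - 33) = -9 - 66 = -75)
h(y, G) = 8 + G - 75*G*y (h(y, G) = (-75*y)*G + (8 + G) = -75*G*y + (8 + G) = 8 + G - 75*G*y)
h(180, 184) - c = (8 + 184 - 75*184*180) - 1*4689 = (8 + 184 - 2484000) - 4689 = -2483808 - 4689 = -2488497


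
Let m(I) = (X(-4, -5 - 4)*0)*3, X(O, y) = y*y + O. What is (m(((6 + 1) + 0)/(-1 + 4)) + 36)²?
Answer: 1296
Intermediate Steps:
X(O, y) = O + y² (X(O, y) = y² + O = O + y²)
m(I) = 0 (m(I) = ((-4 + (-5 - 4)²)*0)*3 = ((-4 + (-9)²)*0)*3 = ((-4 + 81)*0)*3 = (77*0)*3 = 0*3 = 0)
(m(((6 + 1) + 0)/(-1 + 4)) + 36)² = (0 + 36)² = 36² = 1296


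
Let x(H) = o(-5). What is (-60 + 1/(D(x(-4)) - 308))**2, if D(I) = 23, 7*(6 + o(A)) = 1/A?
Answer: 292444201/81225 ≈ 3600.4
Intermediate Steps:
o(A) = -6 + 1/(7*A)
x(H) = -211/35 (x(H) = -6 + (1/7)/(-5) = -6 + (1/7)*(-1/5) = -6 - 1/35 = -211/35)
(-60 + 1/(D(x(-4)) - 308))**2 = (-60 + 1/(23 - 308))**2 = (-60 + 1/(-285))**2 = (-60 - 1/285)**2 = (-17101/285)**2 = 292444201/81225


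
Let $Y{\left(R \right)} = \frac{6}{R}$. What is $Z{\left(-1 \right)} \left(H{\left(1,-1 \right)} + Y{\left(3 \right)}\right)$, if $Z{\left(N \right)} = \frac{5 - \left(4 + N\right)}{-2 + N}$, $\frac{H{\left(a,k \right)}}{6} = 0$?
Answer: $- \frac{4}{3} \approx -1.3333$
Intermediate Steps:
$H{\left(a,k \right)} = 0$ ($H{\left(a,k \right)} = 6 \cdot 0 = 0$)
$Z{\left(N \right)} = \frac{1 - N}{-2 + N}$
$Z{\left(-1 \right)} \left(H{\left(1,-1 \right)} + Y{\left(3 \right)}\right) = \frac{1 - -1}{-2 - 1} \left(0 + \frac{6}{3}\right) = \frac{1 + 1}{-3} \left(0 + 6 \cdot \frac{1}{3}\right) = \left(- \frac{1}{3}\right) 2 \left(0 + 2\right) = \left(- \frac{2}{3}\right) 2 = - \frac{4}{3}$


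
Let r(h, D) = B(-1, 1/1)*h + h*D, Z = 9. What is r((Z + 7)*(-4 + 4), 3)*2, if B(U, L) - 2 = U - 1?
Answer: 0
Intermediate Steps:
B(U, L) = 1 + U (B(U, L) = 2 + (U - 1) = 2 + (-1 + U) = 1 + U)
r(h, D) = D*h (r(h, D) = (1 - 1)*h + h*D = 0*h + D*h = 0 + D*h = D*h)
r((Z + 7)*(-4 + 4), 3)*2 = (3*((9 + 7)*(-4 + 4)))*2 = (3*(16*0))*2 = (3*0)*2 = 0*2 = 0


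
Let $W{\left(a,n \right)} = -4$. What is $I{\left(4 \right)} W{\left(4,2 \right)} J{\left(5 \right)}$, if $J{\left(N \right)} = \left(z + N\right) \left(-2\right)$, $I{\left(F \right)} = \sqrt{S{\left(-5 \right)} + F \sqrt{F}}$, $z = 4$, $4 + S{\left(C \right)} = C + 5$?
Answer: $144$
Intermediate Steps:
$S{\left(C \right)} = 1 + C$ ($S{\left(C \right)} = -4 + \left(C + 5\right) = -4 + \left(5 + C\right) = 1 + C$)
$I{\left(F \right)} = \sqrt{-4 + F^{\frac{3}{2}}}$ ($I{\left(F \right)} = \sqrt{\left(1 - 5\right) + F \sqrt{F}} = \sqrt{-4 + F^{\frac{3}{2}}}$)
$J{\left(N \right)} = -8 - 2 N$ ($J{\left(N \right)} = \left(4 + N\right) \left(-2\right) = -8 - 2 N$)
$I{\left(4 \right)} W{\left(4,2 \right)} J{\left(5 \right)} = \sqrt{-4 + 4^{\frac{3}{2}}} \left(-4\right) \left(-8 - 10\right) = \sqrt{-4 + 8} \left(-4\right) \left(-8 - 10\right) = \sqrt{4} \left(-4\right) \left(-18\right) = 2 \left(-4\right) \left(-18\right) = \left(-8\right) \left(-18\right) = 144$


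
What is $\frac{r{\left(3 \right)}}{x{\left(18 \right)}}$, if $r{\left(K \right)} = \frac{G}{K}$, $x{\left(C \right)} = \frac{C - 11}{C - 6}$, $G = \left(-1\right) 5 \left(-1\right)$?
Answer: $\frac{20}{7} \approx 2.8571$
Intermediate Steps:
$G = 5$ ($G = \left(-5\right) \left(-1\right) = 5$)
$x{\left(C \right)} = \frac{-11 + C}{-6 + C}$
$r{\left(K \right)} = \frac{5}{K}$
$\frac{r{\left(3 \right)}}{x{\left(18 \right)}} = \frac{5 \cdot \frac{1}{3}}{\frac{1}{-6 + 18} \left(-11 + 18\right)} = \frac{5 \cdot \frac{1}{3}}{\frac{1}{12} \cdot 7} = \frac{5}{3 \cdot \frac{1}{12} \cdot 7} = \frac{5}{3 \cdot \frac{7}{12}} = \frac{5}{3} \cdot \frac{12}{7} = \frac{20}{7}$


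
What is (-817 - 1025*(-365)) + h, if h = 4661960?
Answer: 5035268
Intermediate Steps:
(-817 - 1025*(-365)) + h = (-817 - 1025*(-365)) + 4661960 = (-817 + 374125) + 4661960 = 373308 + 4661960 = 5035268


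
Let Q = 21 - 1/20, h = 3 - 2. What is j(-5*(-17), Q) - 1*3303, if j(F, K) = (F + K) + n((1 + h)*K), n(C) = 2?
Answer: -63901/20 ≈ -3195.1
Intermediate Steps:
h = 1
Q = 419/20 (Q = 21 - 1*1/20 = 21 - 1/20 = 419/20 ≈ 20.950)
j(F, K) = 2 + F + K (j(F, K) = (F + K) + 2 = 2 + F + K)
j(-5*(-17), Q) - 1*3303 = (2 - 5*(-17) + 419/20) - 1*3303 = (2 + 85 + 419/20) - 3303 = 2159/20 - 3303 = -63901/20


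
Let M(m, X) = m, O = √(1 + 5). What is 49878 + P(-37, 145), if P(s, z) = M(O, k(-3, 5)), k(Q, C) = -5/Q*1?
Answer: 49878 + √6 ≈ 49880.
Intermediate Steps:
k(Q, C) = -5/Q
O = √6 ≈ 2.4495
P(s, z) = √6
49878 + P(-37, 145) = 49878 + √6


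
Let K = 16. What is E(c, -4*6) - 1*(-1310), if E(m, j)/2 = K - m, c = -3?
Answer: 1348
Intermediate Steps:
E(m, j) = 32 - 2*m (E(m, j) = 2*(16 - m) = 32 - 2*m)
E(c, -4*6) - 1*(-1310) = (32 - 2*(-3)) - 1*(-1310) = (32 + 6) + 1310 = 38 + 1310 = 1348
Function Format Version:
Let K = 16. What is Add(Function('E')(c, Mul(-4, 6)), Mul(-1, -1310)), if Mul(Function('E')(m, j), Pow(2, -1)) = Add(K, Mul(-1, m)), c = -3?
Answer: 1348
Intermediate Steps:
Function('E')(m, j) = Add(32, Mul(-2, m)) (Function('E')(m, j) = Mul(2, Add(16, Mul(-1, m))) = Add(32, Mul(-2, m)))
Add(Function('E')(c, Mul(-4, 6)), Mul(-1, -1310)) = Add(Add(32, Mul(-2, -3)), Mul(-1, -1310)) = Add(Add(32, 6), 1310) = Add(38, 1310) = 1348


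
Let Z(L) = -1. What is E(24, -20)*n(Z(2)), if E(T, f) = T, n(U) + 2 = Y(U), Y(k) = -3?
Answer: -120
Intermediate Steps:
n(U) = -5 (n(U) = -2 - 3 = -5)
E(24, -20)*n(Z(2)) = 24*(-5) = -120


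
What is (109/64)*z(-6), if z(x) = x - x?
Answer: 0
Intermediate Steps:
z(x) = 0
(109/64)*z(-6) = (109/64)*0 = 0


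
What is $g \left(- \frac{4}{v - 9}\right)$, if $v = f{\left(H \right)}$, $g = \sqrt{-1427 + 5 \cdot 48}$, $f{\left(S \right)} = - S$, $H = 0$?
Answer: $\frac{4 i \sqrt{1187}}{9} \approx 15.312 i$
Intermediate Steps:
$g = i \sqrt{1187}$ ($g = \sqrt{-1427 + 240} = \sqrt{-1187} = i \sqrt{1187} \approx 34.453 i$)
$v = 0$ ($v = \left(-1\right) 0 = 0$)
$g \left(- \frac{4}{v - 9}\right) = i \sqrt{1187} \left(- \frac{4}{0 - 9}\right) = i \sqrt{1187} \left(- \frac{4}{-9}\right) = i \sqrt{1187} \left(\left(-4\right) \left(- \frac{1}{9}\right)\right) = i \sqrt{1187} \cdot \frac{4}{9} = \frac{4 i \sqrt{1187}}{9}$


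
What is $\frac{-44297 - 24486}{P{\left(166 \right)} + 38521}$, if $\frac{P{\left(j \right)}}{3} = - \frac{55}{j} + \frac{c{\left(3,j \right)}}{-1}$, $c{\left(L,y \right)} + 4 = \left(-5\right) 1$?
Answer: $- \frac{11417978}{6398803} \approx -1.7844$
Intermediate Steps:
$c{\left(L,y \right)} = -9$ ($c{\left(L,y \right)} = -4 - 5 = -9$)
$P{\left(j \right)} = 27 - \frac{165}{j}$ ($P{\left(j \right)} = 3 \left(- \frac{55}{j} - \frac{9}{-1}\right) = 3 \left(- \frac{55}{j} - -9\right) = 3 \left(- \frac{55}{j} + 9\right) = 3 \left(9 - \frac{55}{j}\right) = 27 - \frac{165}{j}$)
$\frac{-44297 - 24486}{P{\left(166 \right)} + 38521} = \frac{-44297 - 24486}{\left(27 - \frac{165}{166}\right) + 38521} = - \frac{68783}{\left(27 - \frac{165}{166}\right) + 38521} = - \frac{68783}{\frac{4317}{166} + 38521} = - \frac{68783}{\frac{6398803}{166}} = \left(-68783\right) \frac{166}{6398803} = - \frac{11417978}{6398803}$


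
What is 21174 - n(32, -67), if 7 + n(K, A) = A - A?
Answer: 21181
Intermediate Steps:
n(K, A) = -7 (n(K, A) = -7 + (A - A) = -7 + 0 = -7)
21174 - n(32, -67) = 21174 - 1*(-7) = 21174 + 7 = 21181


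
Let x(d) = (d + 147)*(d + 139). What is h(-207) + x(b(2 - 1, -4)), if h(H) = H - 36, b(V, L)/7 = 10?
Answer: 45110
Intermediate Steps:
b(V, L) = 70 (b(V, L) = 7*10 = 70)
x(d) = (139 + d)*(147 + d) (x(d) = (147 + d)*(139 + d) = (139 + d)*(147 + d))
h(H) = -36 + H
h(-207) + x(b(2 - 1, -4)) = (-36 - 207) + (20433 + 70² + 286*70) = -243 + (20433 + 4900 + 20020) = -243 + 45353 = 45110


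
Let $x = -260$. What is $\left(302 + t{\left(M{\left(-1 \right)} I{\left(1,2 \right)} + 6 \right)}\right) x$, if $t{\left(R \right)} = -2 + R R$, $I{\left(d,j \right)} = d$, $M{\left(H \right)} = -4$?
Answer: $-79040$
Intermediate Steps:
$t{\left(R \right)} = -2 + R^{2}$
$\left(302 + t{\left(M{\left(-1 \right)} I{\left(1,2 \right)} + 6 \right)}\right) x = \left(302 - \left(2 - \left(\left(-4\right) 1 + 6\right)^{2}\right)\right) \left(-260\right) = \left(302 - \left(2 - \left(-4 + 6\right)^{2}\right)\right) \left(-260\right) = \left(302 - \left(2 - 2^{2}\right)\right) \left(-260\right) = \left(302 + \left(-2 + 4\right)\right) \left(-260\right) = \left(302 + 2\right) \left(-260\right) = 304 \left(-260\right) = -79040$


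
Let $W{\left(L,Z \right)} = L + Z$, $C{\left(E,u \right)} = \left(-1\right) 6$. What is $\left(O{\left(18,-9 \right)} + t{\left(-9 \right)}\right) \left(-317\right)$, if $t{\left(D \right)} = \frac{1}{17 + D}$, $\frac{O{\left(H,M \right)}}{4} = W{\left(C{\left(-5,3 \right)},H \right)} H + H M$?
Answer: $- \frac{548093}{8} \approx -68512.0$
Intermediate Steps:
$C{\left(E,u \right)} = -6$
$O{\left(H,M \right)} = 4 H M + 4 H \left(-6 + H\right)$ ($O{\left(H,M \right)} = 4 \left(\left(-6 + H\right) H + H M\right) = 4 \left(H \left(-6 + H\right) + H M\right) = 4 \left(H M + H \left(-6 + H\right)\right) = 4 H M + 4 H \left(-6 + H\right)$)
$\left(O{\left(18,-9 \right)} + t{\left(-9 \right)}\right) \left(-317\right) = \left(4 \cdot 18 \left(-6 + 18 - 9\right) + \frac{1}{17 - 9}\right) \left(-317\right) = \left(4 \cdot 18 \cdot 3 + \frac{1}{8}\right) \left(-317\right) = \left(216 + \frac{1}{8}\right) \left(-317\right) = \frac{1729}{8} \left(-317\right) = - \frac{548093}{8}$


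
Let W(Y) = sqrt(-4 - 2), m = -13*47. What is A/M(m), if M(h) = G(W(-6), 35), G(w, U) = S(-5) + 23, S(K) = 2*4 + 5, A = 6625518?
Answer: 1104253/6 ≈ 1.8404e+5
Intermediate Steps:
m = -611
S(K) = 13 (S(K) = 8 + 5 = 13)
W(Y) = I*sqrt(6) (W(Y) = sqrt(-6) = I*sqrt(6))
G(w, U) = 36 (G(w, U) = 13 + 23 = 36)
M(h) = 36
A/M(m) = 6625518/36 = 6625518*(1/36) = 1104253/6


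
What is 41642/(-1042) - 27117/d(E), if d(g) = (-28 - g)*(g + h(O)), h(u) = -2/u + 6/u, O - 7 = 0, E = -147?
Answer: -348677968/9078425 ≈ -38.407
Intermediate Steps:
O = 7 (O = 7 + 0 = 7)
h(u) = 4/u
d(g) = (-28 - g)*(4/7 + g) (d(g) = (-28 - g)*(g + 4/7) = (-28 - g)*(4/7 + g))
41642/(-1042) - 27117/d(E) = 41642/(-1042) - 27117/(-16 - 1*(-147)² - 200/7*(-147)) = 41642*(-1/1042) - 27117/(-16 - 1*21609 + 4200) = -20821/521 - 27117/(-16 - 21609 + 4200) = -20821/521 - 27117/(-17425) = -20821/521 - 27117*(-1/17425) = -20821/521 + 27117/17425 = -348677968/9078425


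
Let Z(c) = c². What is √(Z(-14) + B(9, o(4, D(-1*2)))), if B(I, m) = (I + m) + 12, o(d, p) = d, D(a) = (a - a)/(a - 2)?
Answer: √221 ≈ 14.866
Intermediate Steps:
D(a) = 0 (D(a) = 0/(-2 + a) = 0)
B(I, m) = 12 + I + m
√(Z(-14) + B(9, o(4, D(-1*2)))) = √((-14)² + (12 + 9 + 4)) = √(196 + 25) = √221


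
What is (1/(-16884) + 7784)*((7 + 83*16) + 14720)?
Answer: 2110029258025/16884 ≈ 1.2497e+8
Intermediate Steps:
(1/(-16884) + 7784)*((7 + 83*16) + 14720) = (-1/16884 + 7784)*((7 + 1328) + 14720) = 131425055*(1335 + 14720)/16884 = (131425055/16884)*16055 = 2110029258025/16884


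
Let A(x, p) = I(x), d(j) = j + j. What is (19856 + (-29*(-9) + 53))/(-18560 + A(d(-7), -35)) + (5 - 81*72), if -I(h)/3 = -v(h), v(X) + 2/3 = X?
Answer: -54212839/9302 ≈ -5828.1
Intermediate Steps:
v(X) = -⅔ + X
d(j) = 2*j
I(h) = -2 + 3*h (I(h) = -(-3)*(-⅔ + h) = -3*(⅔ - h) = -2 + 3*h)
A(x, p) = -2 + 3*x
(19856 + (-29*(-9) + 53))/(-18560 + A(d(-7), -35)) + (5 - 81*72) = (19856 + (-29*(-9) + 53))/(-18560 + (-2 + 3*(2*(-7)))) + (5 - 81*72) = (19856 + (261 + 53))/(-18560 + (-2 + 3*(-14))) + (5 - 5832) = (19856 + 314)/(-18560 + (-2 - 42)) - 5827 = 20170/(-18560 - 44) - 5827 = 20170/(-18604) - 5827 = 20170*(-1/18604) - 5827 = -10085/9302 - 5827 = -54212839/9302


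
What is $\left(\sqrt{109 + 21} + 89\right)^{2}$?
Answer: $\left(89 + \sqrt{130}\right)^{2} \approx 10081.0$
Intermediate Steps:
$\left(\sqrt{109 + 21} + 89\right)^{2} = \left(\sqrt{130} + 89\right)^{2} = \left(89 + \sqrt{130}\right)^{2}$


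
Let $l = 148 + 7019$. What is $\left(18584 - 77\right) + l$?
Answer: $25674$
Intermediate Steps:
$l = 7167$
$\left(18584 - 77\right) + l = \left(18584 - 77\right) + 7167 = 18507 + 7167 = 25674$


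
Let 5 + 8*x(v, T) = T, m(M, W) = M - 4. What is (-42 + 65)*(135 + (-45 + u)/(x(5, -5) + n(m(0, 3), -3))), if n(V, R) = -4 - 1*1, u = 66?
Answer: 75693/25 ≈ 3027.7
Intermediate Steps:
m(M, W) = -4 + M
n(V, R) = -5 (n(V, R) = -4 - 1 = -5)
x(v, T) = -5/8 + T/8
(-42 + 65)*(135 + (-45 + u)/(x(5, -5) + n(m(0, 3), -3))) = (-42 + 65)*(135 + (-45 + 66)/((-5/8 + (⅛)*(-5)) - 5)) = 23*(135 + 21/((-5/8 - 5/8) - 5)) = 23*(135 + 21/(-5/4 - 5)) = 23*(135 + 21/(-25/4)) = 23*(135 + 21*(-4/25)) = 23*(135 - 84/25) = 23*(3291/25) = 75693/25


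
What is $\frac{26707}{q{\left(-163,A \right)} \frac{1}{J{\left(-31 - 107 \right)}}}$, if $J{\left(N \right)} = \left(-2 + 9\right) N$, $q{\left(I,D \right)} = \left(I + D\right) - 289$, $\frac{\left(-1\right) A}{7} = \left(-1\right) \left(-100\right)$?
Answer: $\frac{4299827}{192} \approx 22395.0$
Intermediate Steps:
$A = -700$ ($A = - 7 \left(\left(-1\right) \left(-100\right)\right) = \left(-7\right) 100 = -700$)
$q{\left(I,D \right)} = -289 + D + I$ ($q{\left(I,D \right)} = \left(D + I\right) - 289 = -289 + D + I$)
$J{\left(N \right)} = 7 N$
$\frac{26707}{q{\left(-163,A \right)} \frac{1}{J{\left(-31 - 107 \right)}}} = \frac{26707}{\left(-289 - 700 - 163\right) \frac{1}{7 \left(-31 - 107\right)}} = \frac{26707}{\left(-1152\right) \frac{1}{7 \left(-138\right)}} = \frac{26707}{\left(-1152\right) \frac{1}{-966}} = \frac{26707}{\left(-1152\right) \left(- \frac{1}{966}\right)} = \frac{26707}{\frac{192}{161}} = 26707 \cdot \frac{161}{192} = \frac{4299827}{192}$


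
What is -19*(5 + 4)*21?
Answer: -3591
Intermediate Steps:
-19*(5 + 4)*21 = -19*9*21 = -171*21 = -3591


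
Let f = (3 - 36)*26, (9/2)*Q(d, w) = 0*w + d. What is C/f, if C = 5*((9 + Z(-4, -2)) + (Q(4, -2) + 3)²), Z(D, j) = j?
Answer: -4480/34749 ≈ -0.12892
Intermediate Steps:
Q(d, w) = 2*d/9 (Q(d, w) = 2*(0*w + d)/9 = 2*(0 + d)/9 = 2*d/9)
f = -858 (f = -33*26 = -858)
C = 8960/81 (C = 5*((9 - 2) + ((2/9)*4 + 3)²) = 5*(7 + (8/9 + 3)²) = 5*(7 + (35/9)²) = 5*(7 + 1225/81) = 5*(1792/81) = 8960/81 ≈ 110.62)
C/f = (8960/81)/(-858) = (8960/81)*(-1/858) = -4480/34749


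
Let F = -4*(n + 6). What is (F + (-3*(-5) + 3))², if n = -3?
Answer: 36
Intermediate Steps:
F = -12 (F = -4*(-3 + 6) = -4*3 = -12)
(F + (-3*(-5) + 3))² = (-12 + (-3*(-5) + 3))² = (-12 + (15 + 3))² = (-12 + 18)² = 6² = 36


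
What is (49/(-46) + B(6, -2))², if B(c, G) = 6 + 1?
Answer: 74529/2116 ≈ 35.222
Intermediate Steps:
B(c, G) = 7
(49/(-46) + B(6, -2))² = (49/(-46) + 7)² = (49*(-1/46) + 7)² = (-49/46 + 7)² = (273/46)² = 74529/2116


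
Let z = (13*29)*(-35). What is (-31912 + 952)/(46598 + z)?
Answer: -30960/33403 ≈ -0.92686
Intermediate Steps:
z = -13195 (z = 377*(-35) = -13195)
(-31912 + 952)/(46598 + z) = (-31912 + 952)/(46598 - 13195) = -30960/33403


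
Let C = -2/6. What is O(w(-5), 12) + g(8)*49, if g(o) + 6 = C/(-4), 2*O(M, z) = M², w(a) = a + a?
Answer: -2879/12 ≈ -239.92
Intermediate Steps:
w(a) = 2*a
C = -⅓ (C = -2*⅙ = -⅓ ≈ -0.33333)
O(M, z) = M²/2
g(o) = -71/12 (g(o) = -6 - ⅓/(-4) = -6 - ⅓*(-¼) = -6 + 1/12 = -71/12)
O(w(-5), 12) + g(8)*49 = (2*(-5))²/2 - 71/12*49 = (½)*(-10)² - 3479/12 = (½)*100 - 3479/12 = 50 - 3479/12 = -2879/12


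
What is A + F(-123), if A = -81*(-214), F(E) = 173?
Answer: 17507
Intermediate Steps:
A = 17334
A + F(-123) = 17334 + 173 = 17507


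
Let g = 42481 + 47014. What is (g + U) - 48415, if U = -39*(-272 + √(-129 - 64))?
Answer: 51688 - 39*I*√193 ≈ 51688.0 - 541.81*I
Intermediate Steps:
g = 89495
U = 10608 - 39*I*√193 (U = -39*(-272 + √(-193)) = -39*(-272 + I*√193) = 10608 - 39*I*√193 ≈ 10608.0 - 541.81*I)
(g + U) - 48415 = (89495 + (10608 - 39*I*√193)) - 48415 = (100103 - 39*I*√193) - 48415 = 51688 - 39*I*√193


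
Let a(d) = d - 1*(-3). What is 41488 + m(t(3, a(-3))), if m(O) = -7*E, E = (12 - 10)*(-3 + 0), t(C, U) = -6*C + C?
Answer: 41530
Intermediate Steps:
a(d) = 3 + d (a(d) = d + 3 = 3 + d)
t(C, U) = -5*C
E = -6 (E = 2*(-3) = -6)
m(O) = 42 (m(O) = -7*(-6) = 42)
41488 + m(t(3, a(-3))) = 41488 + 42 = 41530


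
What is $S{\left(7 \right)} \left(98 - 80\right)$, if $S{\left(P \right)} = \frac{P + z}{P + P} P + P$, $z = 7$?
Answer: $252$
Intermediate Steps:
$S{\left(P \right)} = \frac{7}{2} + \frac{3 P}{2}$ ($S{\left(P \right)} = \frac{P + 7}{P + P} P + P = \frac{7 + P}{2 P} P + P = \left(\frac{7}{2} + \frac{P}{2}\right) + P = \frac{7}{2} + \frac{3 P}{2}$)
$S{\left(7 \right)} \left(98 - 80\right) = \left(\frac{7}{2} + \frac{3}{2} \cdot 7\right) \left(98 - 80\right) = \left(\frac{7}{2} + \frac{21}{2}\right) 18 = 14 \cdot 18 = 252$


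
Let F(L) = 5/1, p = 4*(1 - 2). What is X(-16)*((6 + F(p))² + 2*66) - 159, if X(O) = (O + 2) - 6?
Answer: -5219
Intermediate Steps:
X(O) = -4 + O (X(O) = (2 + O) - 6 = -4 + O)
p = -4 (p = 4*(-1) = -4)
F(L) = 5 (F(L) = 5*1 = 5)
X(-16)*((6 + F(p))² + 2*66) - 159 = (-4 - 16)*((6 + 5)² + 2*66) - 159 = -20*(11² + 132) - 159 = -20*(121 + 132) - 159 = -20*253 - 159 = -5060 - 159 = -5219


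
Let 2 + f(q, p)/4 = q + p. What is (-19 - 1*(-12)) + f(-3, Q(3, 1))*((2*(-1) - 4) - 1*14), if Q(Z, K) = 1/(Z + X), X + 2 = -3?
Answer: 433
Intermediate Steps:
X = -5 (X = -2 - 3 = -5)
Q(Z, K) = 1/(-5 + Z) (Q(Z, K) = 1/(Z - 5) = 1/(-5 + Z))
f(q, p) = -8 + 4*p + 4*q (f(q, p) = -8 + 4*(q + p) = -8 + 4*(p + q) = -8 + (4*p + 4*q) = -8 + 4*p + 4*q)
(-19 - 1*(-12)) + f(-3, Q(3, 1))*((2*(-1) - 4) - 1*14) = (-19 - 1*(-12)) + (-8 + 4/(-5 + 3) + 4*(-3))*((2*(-1) - 4) - 1*14) = (-19 + 12) + (-8 + 4/(-2) - 12)*((-2 - 4) - 14) = -7 + (-8 + 4*(-1/2) - 12)*(-6 - 14) = -7 + (-8 - 2 - 12)*(-20) = -7 - 22*(-20) = -7 + 440 = 433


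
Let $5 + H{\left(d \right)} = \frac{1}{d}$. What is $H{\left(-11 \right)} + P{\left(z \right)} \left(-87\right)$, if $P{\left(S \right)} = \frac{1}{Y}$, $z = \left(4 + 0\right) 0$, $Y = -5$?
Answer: $\frac{677}{55} \approx 12.309$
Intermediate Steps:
$H{\left(d \right)} = -5 + \frac{1}{d}$
$z = 0$ ($z = 4 \cdot 0 = 0$)
$P{\left(S \right)} = - \frac{1}{5}$ ($P{\left(S \right)} = \frac{1}{-5} = - \frac{1}{5}$)
$H{\left(-11 \right)} + P{\left(z \right)} \left(-87\right) = \left(-5 + \frac{1}{-11}\right) - - \frac{87}{5} = \left(-5 - \frac{1}{11}\right) + \frac{87}{5} = - \frac{56}{11} + \frac{87}{5} = \frac{677}{55}$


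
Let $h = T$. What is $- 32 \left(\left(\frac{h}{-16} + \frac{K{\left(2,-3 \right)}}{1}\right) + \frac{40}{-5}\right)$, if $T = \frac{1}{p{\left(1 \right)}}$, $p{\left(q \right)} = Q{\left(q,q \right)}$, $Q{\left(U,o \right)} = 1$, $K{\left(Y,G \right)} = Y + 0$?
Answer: $194$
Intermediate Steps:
$K{\left(Y,G \right)} = Y$
$p{\left(q \right)} = 1$
$T = 1$ ($T = 1^{-1} = 1$)
$h = 1$
$- 32 \left(\left(\frac{h}{-16} + \frac{K{\left(2,-3 \right)}}{1}\right) + \frac{40}{-5}\right) = - 32 \left(\left(1 \frac{1}{-16} + \frac{2}{1}\right) + \frac{40}{-5}\right) = - 32 \left(\left(1 \left(- \frac{1}{16}\right) + 2 \cdot 1\right) + 40 \left(- \frac{1}{5}\right)\right) = - 32 \left(\left(- \frac{1}{16} + 2\right) - 8\right) = - 32 \left(\frac{31}{16} - 8\right) = \left(-32\right) \left(- \frac{97}{16}\right) = 194$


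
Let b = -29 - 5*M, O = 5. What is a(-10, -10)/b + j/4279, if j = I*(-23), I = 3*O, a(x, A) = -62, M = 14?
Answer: 21013/38511 ≈ 0.54564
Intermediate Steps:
b = -99 (b = -29 - 5*14 = -29 - 70 = -99)
I = 15 (I = 3*5 = 15)
j = -345 (j = 15*(-23) = -345)
a(-10, -10)/b + j/4279 = -62/(-99) - 345/4279 = -62*(-1/99) - 345*1/4279 = 62/99 - 345/4279 = 21013/38511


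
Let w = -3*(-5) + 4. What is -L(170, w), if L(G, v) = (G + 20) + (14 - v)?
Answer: -185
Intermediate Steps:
w = 19 (w = 15 + 4 = 19)
L(G, v) = 34 + G - v (L(G, v) = (20 + G) + (14 - v) = 34 + G - v)
-L(170, w) = -(34 + 170 - 1*19) = -(34 + 170 - 19) = -1*185 = -185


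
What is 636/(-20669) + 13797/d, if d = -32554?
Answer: -305874537/672858626 ≈ -0.45459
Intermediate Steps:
636/(-20669) + 13797/d = 636/(-20669) + 13797/(-32554) = 636*(-1/20669) + 13797*(-1/32554) = -636/20669 - 13797/32554 = -305874537/672858626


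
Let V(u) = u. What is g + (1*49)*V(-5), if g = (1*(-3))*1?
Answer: -248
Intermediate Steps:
g = -3 (g = -3*1 = -3)
g + (1*49)*V(-5) = -3 + (1*49)*(-5) = -3 + 49*(-5) = -3 - 245 = -248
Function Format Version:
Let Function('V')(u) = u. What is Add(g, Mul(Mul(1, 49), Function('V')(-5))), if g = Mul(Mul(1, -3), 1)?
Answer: -248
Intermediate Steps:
g = -3 (g = Mul(-3, 1) = -3)
Add(g, Mul(Mul(1, 49), Function('V')(-5))) = Add(-3, Mul(Mul(1, 49), -5)) = Add(-3, Mul(49, -5)) = Add(-3, -245) = -248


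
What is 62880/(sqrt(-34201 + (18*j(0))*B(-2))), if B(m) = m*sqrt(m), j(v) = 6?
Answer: 62880/sqrt(-34201 - 216*I*sqrt(2)) ≈ 1.5183 + 340.0*I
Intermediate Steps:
B(m) = m**(3/2)
62880/(sqrt(-34201 + (18*j(0))*B(-2))) = 62880/(sqrt(-34201 + (18*6)*(-2)**(3/2))) = 62880/(sqrt(-34201 + 108*(-2*I*sqrt(2)))) = 62880/(sqrt(-34201 - 216*I*sqrt(2))) = 62880/sqrt(-34201 - 216*I*sqrt(2))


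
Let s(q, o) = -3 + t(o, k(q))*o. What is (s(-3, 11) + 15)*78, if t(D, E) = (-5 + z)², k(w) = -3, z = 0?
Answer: 22386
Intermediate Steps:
t(D, E) = 25 (t(D, E) = (-5 + 0)² = (-5)² = 25)
s(q, o) = -3 + 25*o
(s(-3, 11) + 15)*78 = ((-3 + 25*11) + 15)*78 = ((-3 + 275) + 15)*78 = (272 + 15)*78 = 287*78 = 22386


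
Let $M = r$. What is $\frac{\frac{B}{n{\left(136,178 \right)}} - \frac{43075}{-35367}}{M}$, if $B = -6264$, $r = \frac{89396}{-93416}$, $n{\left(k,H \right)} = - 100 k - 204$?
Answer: $- \frac{164312742022}{94059632877} \approx -1.7469$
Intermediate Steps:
$n{\left(k,H \right)} = -204 - 100 k$
$r = - \frac{22349}{23354}$ ($r = 89396 \left(- \frac{1}{93416}\right) = - \frac{22349}{23354} \approx -0.95697$)
$M = - \frac{22349}{23354} \approx -0.95697$
$\frac{\frac{B}{n{\left(136,178 \right)}} - \frac{43075}{-35367}}{M} = \frac{- \frac{6264}{-204 - 13600} - \frac{43075}{-35367}}{- \frac{22349}{23354}} = \left(- \frac{6264}{-204 - 13600} - - \frac{43075}{35367}\right) \left(- \frac{23354}{22349}\right) = \left(- \frac{6264}{-13804} + \frac{43075}{35367}\right) \left(- \frac{23354}{22349}\right) = \left(\left(-6264\right) \left(- \frac{1}{13804}\right) + \frac{43075}{35367}\right) \left(- \frac{23354}{22349}\right) = \left(\frac{54}{119} + \frac{43075}{35367}\right) \left(- \frac{23354}{22349}\right) = \frac{7035743}{4208673} \left(- \frac{23354}{22349}\right) = - \frac{164312742022}{94059632877}$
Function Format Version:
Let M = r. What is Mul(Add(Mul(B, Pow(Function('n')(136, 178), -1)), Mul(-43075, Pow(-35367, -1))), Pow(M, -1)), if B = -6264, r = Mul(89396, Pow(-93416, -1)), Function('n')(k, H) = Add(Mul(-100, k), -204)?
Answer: Rational(-164312742022, 94059632877) ≈ -1.7469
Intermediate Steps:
Function('n')(k, H) = Add(-204, Mul(-100, k))
r = Rational(-22349, 23354) (r = Mul(89396, Rational(-1, 93416)) = Rational(-22349, 23354) ≈ -0.95697)
M = Rational(-22349, 23354) ≈ -0.95697
Mul(Add(Mul(B, Pow(Function('n')(136, 178), -1)), Mul(-43075, Pow(-35367, -1))), Pow(M, -1)) = Mul(Add(Mul(-6264, Pow(Add(-204, Mul(-100, 136)), -1)), Mul(-43075, Pow(-35367, -1))), Pow(Rational(-22349, 23354), -1)) = Mul(Add(Mul(-6264, Pow(Add(-204, -13600), -1)), Mul(-43075, Rational(-1, 35367))), Rational(-23354, 22349)) = Mul(Add(Mul(-6264, Pow(-13804, -1)), Rational(43075, 35367)), Rational(-23354, 22349)) = Mul(Add(Mul(-6264, Rational(-1, 13804)), Rational(43075, 35367)), Rational(-23354, 22349)) = Mul(Add(Rational(54, 119), Rational(43075, 35367)), Rational(-23354, 22349)) = Mul(Rational(7035743, 4208673), Rational(-23354, 22349)) = Rational(-164312742022, 94059632877)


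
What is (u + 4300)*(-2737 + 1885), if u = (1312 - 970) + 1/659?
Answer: -2606335308/659 ≈ -3.9550e+6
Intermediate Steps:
u = 225379/659 (u = 342 + 1/659 = 225379/659 ≈ 342.00)
(u + 4300)*(-2737 + 1885) = (225379/659 + 4300)*(-2737 + 1885) = (3059079/659)*(-852) = -2606335308/659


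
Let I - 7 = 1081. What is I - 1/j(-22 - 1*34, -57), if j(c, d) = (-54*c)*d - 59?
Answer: 187600577/172427 ≈ 1088.0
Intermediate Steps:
I = 1088 (I = 7 + 1081 = 1088)
j(c, d) = -59 - 54*c*d (j(c, d) = -54*c*d - 59 = -59 - 54*c*d)
I - 1/j(-22 - 1*34, -57) = 1088 - 1/(-59 - 54*(-22 - 1*34)*(-57)) = 1088 - 1/(-59 - 54*(-22 - 34)*(-57)) = 1088 - 1/(-59 - 54*(-56)*(-57)) = 1088 - 1/(-59 - 172368) = 1088 - 1/(-172427) = 1088 - 1*(-1/172427) = 1088 + 1/172427 = 187600577/172427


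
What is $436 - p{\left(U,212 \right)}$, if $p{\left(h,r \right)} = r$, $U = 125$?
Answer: $224$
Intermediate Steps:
$436 - p{\left(U,212 \right)} = 436 - 212 = 224$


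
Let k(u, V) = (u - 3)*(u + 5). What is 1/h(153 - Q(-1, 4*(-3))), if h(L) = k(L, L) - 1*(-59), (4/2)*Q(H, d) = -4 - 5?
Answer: 4/100661 ≈ 3.9737e-5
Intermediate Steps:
k(u, V) = (-3 + u)*(5 + u)
Q(H, d) = -9/2 (Q(H, d) = (-4 - 5)/2 = (½)*(-9) = -9/2)
h(L) = 44 + L² + 2*L (h(L) = (-15 + L² + 2*L) - 1*(-59) = (-15 + L² + 2*L) + 59 = 44 + L² + 2*L)
1/h(153 - Q(-1, 4*(-3))) = 1/(44 + (153 - 1*(-9/2))² + 2*(153 - 1*(-9/2))) = 1/(44 + (153 + 9/2)² + 2*(153 + 9/2)) = 1/(44 + (315/2)² + 2*(315/2)) = 1/(44 + 99225/4 + 315) = 1/(100661/4) = 4/100661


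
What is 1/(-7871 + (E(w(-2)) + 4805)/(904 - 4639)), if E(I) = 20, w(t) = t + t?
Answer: -747/5880602 ≈ -0.00012703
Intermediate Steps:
w(t) = 2*t
1/(-7871 + (E(w(-2)) + 4805)/(904 - 4639)) = 1/(-7871 + (20 + 4805)/(904 - 4639)) = 1/(-7871 + 4825/(-3735)) = 1/(-7871 + 4825*(-1/3735)) = 1/(-7871 - 965/747) = 1/(-5880602/747) = -747/5880602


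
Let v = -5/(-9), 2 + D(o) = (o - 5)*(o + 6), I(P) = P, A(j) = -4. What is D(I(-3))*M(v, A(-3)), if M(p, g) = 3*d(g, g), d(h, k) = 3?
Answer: -234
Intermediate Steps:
D(o) = -2 + (-5 + o)*(6 + o) (D(o) = -2 + (o - 5)*(o + 6) = -2 + (-5 + o)*(6 + o))
v = 5/9 (v = -5*(-1/9) = 5/9 ≈ 0.55556)
M(p, g) = 9 (M(p, g) = 3*3 = 9)
D(I(-3))*M(v, A(-3)) = (-32 - 3 + (-3)**2)*9 = (-32 - 3 + 9)*9 = -26*9 = -234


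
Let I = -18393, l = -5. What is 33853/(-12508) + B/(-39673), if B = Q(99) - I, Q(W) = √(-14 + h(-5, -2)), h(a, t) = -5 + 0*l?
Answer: -1573109713/496229884 - I*√19/39673 ≈ -3.1701 - 0.00010987*I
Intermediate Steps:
h(a, t) = -5 (h(a, t) = -5 + 0*(-5) = -5 + 0 = -5)
Q(W) = I*√19 (Q(W) = √(-14 - 5) = √(-19) = I*√19)
B = 18393 + I*√19 (B = I*√19 - 1*(-18393) = I*√19 + 18393 = 18393 + I*√19 ≈ 18393.0 + 4.3589*I)
33853/(-12508) + B/(-39673) = 33853/(-12508) + (18393 + I*√19)/(-39673) = 33853*(-1/12508) + (18393 + I*√19)*(-1/39673) = -33853/12508 + (-18393/39673 - I*√19/39673) = -1573109713/496229884 - I*√19/39673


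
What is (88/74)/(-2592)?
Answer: -11/23976 ≈ -0.00045879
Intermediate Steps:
(88/74)/(-2592) = -11/(324*74) = -1/2592*44/37 = -11/23976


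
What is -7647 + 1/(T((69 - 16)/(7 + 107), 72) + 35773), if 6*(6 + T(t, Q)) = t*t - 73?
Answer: -21320001808395/2788021693 ≈ -7647.0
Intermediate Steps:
T(t, Q) = -109/6 + t²/6 (T(t, Q) = -6 + (t*t - 73)/6 = -6 + (t² - 73)/6 = -6 + (-73 + t²)/6 = -6 + (-73/6 + t²/6) = -109/6 + t²/6)
-7647 + 1/(T((69 - 16)/(7 + 107), 72) + 35773) = -7647 + 1/((-109/6 + ((69 - 16)/(7 + 107))²/6) + 35773) = -7647 + 1/((-109/6 + (53/114)²/6) + 35773) = -7647 + 1/((-109/6 + (⅙)*(2809/12996)) + 35773) = -7647 + 1/((-109/6 + 2809/77976) + 35773) = -7647 + 1/(-1413755/77976 + 35773) = -7647 + 1/(2788021693/77976) = -7647 + 77976/2788021693 = -21320001808395/2788021693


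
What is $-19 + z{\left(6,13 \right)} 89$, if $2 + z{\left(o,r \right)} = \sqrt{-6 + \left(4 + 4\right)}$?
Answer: $-197 + 89 \sqrt{2} \approx -71.135$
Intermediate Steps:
$z{\left(o,r \right)} = -2 + \sqrt{2}$ ($z{\left(o,r \right)} = -2 + \sqrt{-6 + \left(4 + 4\right)} = -2 + \sqrt{-6 + 8} = -2 + \sqrt{2}$)
$-19 + z{\left(6,13 \right)} 89 = -19 + \left(-2 + \sqrt{2}\right) 89 = -19 - \left(178 - 89 \sqrt{2}\right) = -197 + 89 \sqrt{2}$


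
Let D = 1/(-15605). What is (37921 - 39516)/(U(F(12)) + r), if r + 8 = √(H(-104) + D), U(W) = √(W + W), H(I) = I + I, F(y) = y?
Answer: -24889975/(-124840 + 31210*√6 + 3*I*√5627927645) ≈ 22.729 + 105.71*I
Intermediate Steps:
H(I) = 2*I
D = -1/15605 ≈ -6.4082e-5
U(W) = √2*√W (U(W) = √(2*W) = √2*√W)
r = -8 + 3*I*√5627927645/15605 (r = -8 + √(2*(-104) - 1/15605) = -8 + √(-208 - 1/15605) = -8 + √(-3245841/15605) = -8 + 3*I*√5627927645/15605 ≈ -8.0 + 14.422*I)
(37921 - 39516)/(U(F(12)) + r) = (37921 - 39516)/(√2*√12 + (-8 + 3*I*√5627927645/15605)) = -1595/(√2*(2*√3) + (-8 + 3*I*√5627927645/15605)) = -1595/(2*√6 + (-8 + 3*I*√5627927645/15605)) = -1595/(-8 + 2*√6 + 3*I*√5627927645/15605)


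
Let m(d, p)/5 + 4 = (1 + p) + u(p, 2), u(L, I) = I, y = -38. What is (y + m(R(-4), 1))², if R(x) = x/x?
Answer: 1444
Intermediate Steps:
R(x) = 1
m(d, p) = -5 + 5*p (m(d, p) = -20 + 5*((1 + p) + 2) = -20 + 5*(3 + p) = -20 + (15 + 5*p) = -5 + 5*p)
(y + m(R(-4), 1))² = (-38 + (-5 + 5*1))² = (-38 + (-5 + 5))² = (-38 + 0)² = (-38)² = 1444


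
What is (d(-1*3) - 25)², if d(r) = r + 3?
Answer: 625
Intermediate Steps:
d(r) = 3 + r
(d(-1*3) - 25)² = ((3 - 1*3) - 25)² = ((3 - 3) - 25)² = (0 - 25)² = (-25)² = 625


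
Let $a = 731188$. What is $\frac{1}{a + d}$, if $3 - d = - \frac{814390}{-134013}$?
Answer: $\frac{134013}{97988285093} \approx 1.3676 \cdot 10^{-6}$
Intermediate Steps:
$d = - \frac{412351}{134013}$ ($d = 3 - - \frac{814390}{-134013} = 3 - \left(-814390\right) \left(- \frac{1}{134013}\right) = 3 - \frac{814390}{134013} = - \frac{412351}{134013} \approx -3.0769$)
$\frac{1}{a + d} = \frac{1}{731188 - \frac{412351}{134013}} = \frac{1}{\frac{97988285093}{134013}} = \frac{134013}{97988285093}$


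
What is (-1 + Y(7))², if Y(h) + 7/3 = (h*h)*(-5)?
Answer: 555025/9 ≈ 61669.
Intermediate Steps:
Y(h) = -7/3 - 5*h² (Y(h) = -7/3 + (h*h)*(-5) = -7/3 + h²*(-5) = -7/3 - 5*h²)
(-1 + Y(7))² = (-1 + (-7/3 - 5*7²))² = (-1 + (-7/3 - 5*49))² = (-1 + (-7/3 - 245))² = (-1 - 742/3)² = (-745/3)² = 555025/9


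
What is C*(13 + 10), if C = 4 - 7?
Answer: -69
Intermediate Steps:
C = -3
C*(13 + 10) = -3*(13 + 10) = -3*23 = -69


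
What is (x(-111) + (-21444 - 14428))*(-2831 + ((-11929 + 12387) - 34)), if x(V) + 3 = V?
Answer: 86618302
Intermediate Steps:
x(V) = -3 + V
(x(-111) + (-21444 - 14428))*(-2831 + ((-11929 + 12387) - 34)) = ((-3 - 111) + (-21444 - 14428))*(-2831 + ((-11929 + 12387) - 34)) = (-114 - 35872)*(-2831 + (458 - 34)) = -35986*(-2831 + 424) = -35986*(-2407) = 86618302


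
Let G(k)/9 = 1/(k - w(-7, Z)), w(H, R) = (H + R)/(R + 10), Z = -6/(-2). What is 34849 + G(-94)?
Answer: 14148655/406 ≈ 34849.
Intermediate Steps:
Z = 3 (Z = -6*(-1/2) = 3)
w(H, R) = (H + R)/(10 + R)
G(k) = 9/(4/13 + k) (G(k) = 9/(k - (-7 + 3)/(10 + 3)) = 9/(k - (-4)/13) = 9/(k - 1*(-4/13)) = 9/(k + 4/13) = 9/(4/13 + k))
34849 + G(-94) = 34849 + 117/(4 + 13*(-94)) = 34849 + 117/(4 - 1222) = 34849 + 117/(-1218) = 34849 + 117*(-1/1218) = 34849 - 39/406 = 14148655/406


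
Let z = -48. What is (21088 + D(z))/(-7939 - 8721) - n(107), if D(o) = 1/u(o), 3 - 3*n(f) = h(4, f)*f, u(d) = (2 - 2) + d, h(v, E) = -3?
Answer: -87377663/799680 ≈ -109.27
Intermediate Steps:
u(d) = d (u(d) = 0 + d = d)
n(f) = 1 + f (n(f) = 1 - (-1)*f = 1 + f)
D(o) = 1/o
(21088 + D(z))/(-7939 - 8721) - n(107) = (21088 + 1/(-48))/(-7939 - 8721) - (1 + 107) = (21088 - 1/48)/(-16660) - 1*108 = (1012223/48)*(-1/16660) - 108 = -1012223/799680 - 108 = -87377663/799680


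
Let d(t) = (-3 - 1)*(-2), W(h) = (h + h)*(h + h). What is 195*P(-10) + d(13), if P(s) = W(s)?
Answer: 78008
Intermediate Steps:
W(h) = 4*h**2 (W(h) = (2*h)*(2*h) = 4*h**2)
P(s) = 4*s**2
d(t) = 8 (d(t) = -4*(-2) = 8)
195*P(-10) + d(13) = 195*(4*(-10)**2) + 8 = 195*(4*100) + 8 = 195*400 + 8 = 78000 + 8 = 78008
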